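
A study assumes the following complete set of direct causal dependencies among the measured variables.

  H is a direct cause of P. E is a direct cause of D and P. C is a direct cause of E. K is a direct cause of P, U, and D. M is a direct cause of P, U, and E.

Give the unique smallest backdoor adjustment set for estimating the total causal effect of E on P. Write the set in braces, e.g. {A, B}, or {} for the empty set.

{M}

Variables eligible for adjustment (non-descendants of E, excluding E and P): {C, H, K, M, U}.
Backdoor paths from E to P:
  P1: E <- M -> P
  P2: E <- M -> U <- K -> P
The empty set is not sufficient: P1 (E <- M -> P) has no collider blocking it and no conditioned non-collider, so it is open.
Try {M}:
  P1: blocked at fork node M ∈ conditioning set.
  P2: blocked at fork node M ∈ conditioning set.
{M} contains no descendant of E and blocks every backdoor path.
No other singleton works — e.g. {K} leaves P1 open — so {M} is the unique smallest valid adjustment set.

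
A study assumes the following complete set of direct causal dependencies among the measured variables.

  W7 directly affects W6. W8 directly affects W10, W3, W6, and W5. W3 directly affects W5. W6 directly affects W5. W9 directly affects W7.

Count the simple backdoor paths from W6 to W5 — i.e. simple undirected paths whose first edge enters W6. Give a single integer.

2

A backdoor path from W6 to W5 is any simple undirected path whose first edge points into W6 (i.e. leaves W6 via a parent).
Parents of W6: {W7, W8}.
Enumerating:
  P1: W6 <- W8 -> W3 -> W5
  P2: W6 <- W8 -> W5
That exhausts the simple backdoor paths. Count: 2.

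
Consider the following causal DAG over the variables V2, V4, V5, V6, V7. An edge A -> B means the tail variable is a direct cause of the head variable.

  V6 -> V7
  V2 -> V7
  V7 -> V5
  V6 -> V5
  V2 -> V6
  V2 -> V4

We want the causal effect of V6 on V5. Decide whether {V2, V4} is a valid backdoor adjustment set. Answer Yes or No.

Backdoor paths from V6 to V5 (paths whose first edge points into V6):
  P1: V6 <- V2 -> V7 -> V5
Condition 1 (no descendant of V6 in the set): holds — descendants of V6 are {V5, V7}; none are in {V2, V4}.
Condition 2 (every backdoor path blocked by {V2, V4}):
  P1: blocked at fork node V2 ∈ conditioning set.
{V2, V4} satisfies the backdoor criterion.

Yes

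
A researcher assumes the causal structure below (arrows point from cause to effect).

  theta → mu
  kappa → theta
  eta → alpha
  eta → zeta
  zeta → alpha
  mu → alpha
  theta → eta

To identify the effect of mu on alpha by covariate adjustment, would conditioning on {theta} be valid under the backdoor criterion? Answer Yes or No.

Yes

Backdoor paths from mu to alpha (paths whose first edge points into mu):
  P1: mu <- theta -> eta -> zeta -> alpha
  P2: mu <- theta -> eta -> alpha
Condition 1 (no descendant of mu in the set): holds — descendants of mu are {alpha}; none are in {theta}.
Condition 2 (every backdoor path blocked by {theta}):
  P1: blocked at fork node theta ∈ conditioning set.
  P2: blocked at fork node theta ∈ conditioning set.
{theta} satisfies the backdoor criterion.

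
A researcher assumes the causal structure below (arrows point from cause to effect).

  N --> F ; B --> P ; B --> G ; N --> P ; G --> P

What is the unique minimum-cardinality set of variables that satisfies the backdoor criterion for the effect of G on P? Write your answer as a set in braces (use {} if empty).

Variables eligible for adjustment (non-descendants of G, excluding G and P): {B, F, N}.
Backdoor paths from G to P:
  P1: G <- B -> P
The empty set is not sufficient: P1 (G <- B -> P) has no collider blocking it and no conditioned non-collider, so it is open.
Try {B}:
  P1: blocked at fork node B ∈ conditioning set.
{B} contains no descendant of G and blocks every backdoor path.
No other singleton works — e.g. {N} leaves P1 open — so {B} is the unique smallest valid adjustment set.

{B}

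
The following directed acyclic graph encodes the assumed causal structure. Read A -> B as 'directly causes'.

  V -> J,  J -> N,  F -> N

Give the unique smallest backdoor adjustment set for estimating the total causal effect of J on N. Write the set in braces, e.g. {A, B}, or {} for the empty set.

Variables eligible for adjustment (non-descendants of J, excluding J and N): {F, V}.
Backdoor paths from J to N:
  (none)
With no backdoor paths the empty set already satisfies the criterion, and it is trivially minimal.

{}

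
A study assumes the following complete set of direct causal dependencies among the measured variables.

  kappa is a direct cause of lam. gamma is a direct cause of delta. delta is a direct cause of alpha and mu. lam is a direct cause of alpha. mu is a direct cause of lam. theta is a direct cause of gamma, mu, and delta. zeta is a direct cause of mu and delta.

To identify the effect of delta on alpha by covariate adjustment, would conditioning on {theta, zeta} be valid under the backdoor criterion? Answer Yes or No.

Backdoor paths from delta to alpha (paths whose first edge points into delta):
  P1: delta <- theta -> mu -> lam -> alpha
  P2: delta <- gamma <- theta -> mu -> lam -> alpha
  P3: delta <- zeta -> mu -> lam -> alpha
Condition 1 (no descendant of delta in the set): holds — descendants of delta are {alpha, lam, mu}; none are in {theta, zeta}.
Condition 2 (every backdoor path blocked by {theta, zeta}):
  P1: blocked at fork node theta ∈ conditioning set.
  P2: blocked at fork node theta ∈ conditioning set.
  P3: blocked at fork node zeta ∈ conditioning set.
{theta, zeta} satisfies the backdoor criterion.

Yes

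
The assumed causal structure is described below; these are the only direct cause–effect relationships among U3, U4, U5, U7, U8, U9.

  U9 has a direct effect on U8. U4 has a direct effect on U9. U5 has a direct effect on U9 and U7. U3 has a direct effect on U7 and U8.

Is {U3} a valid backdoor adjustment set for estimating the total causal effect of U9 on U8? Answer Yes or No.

Backdoor paths from U9 to U8 (paths whose first edge points into U9):
  P1: U9 <- U5 -> U7 <- U3 -> U8
Condition 1 (no descendant of U9 in the set): holds — descendants of U9 are {U8}; none are in {U3}.
Condition 2 (every backdoor path blocked by {U3}):
  P1: blocked at collider U7 (neither it nor any descendant is in the conditioning set).
{U3} satisfies the backdoor criterion.

Yes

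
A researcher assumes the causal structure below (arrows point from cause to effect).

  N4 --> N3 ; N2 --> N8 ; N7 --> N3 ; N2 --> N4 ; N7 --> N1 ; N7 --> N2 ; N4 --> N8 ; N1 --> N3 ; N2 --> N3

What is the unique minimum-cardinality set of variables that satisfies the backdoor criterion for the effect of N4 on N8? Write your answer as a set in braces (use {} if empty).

{N2}

Variables eligible for adjustment (non-descendants of N4, excluding N4 and N8): {N1, N2, N7}.
Backdoor paths from N4 to N8:
  P1: N4 <- N2 -> N8
The empty set is not sufficient: P1 (N4 <- N2 -> N8) has no collider blocking it and no conditioned non-collider, so it is open.
Try {N2}:
  P1: blocked at fork node N2 ∈ conditioning set.
{N2} contains no descendant of N4 and blocks every backdoor path.
No other singleton works — e.g. {N7} leaves P1 open — so {N2} is the unique smallest valid adjustment set.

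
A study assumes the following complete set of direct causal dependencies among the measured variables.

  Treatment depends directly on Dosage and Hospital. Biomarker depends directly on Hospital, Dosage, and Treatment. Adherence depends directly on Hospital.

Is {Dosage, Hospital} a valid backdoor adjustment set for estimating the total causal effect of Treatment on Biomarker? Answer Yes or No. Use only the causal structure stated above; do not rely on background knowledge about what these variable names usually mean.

Yes

Backdoor paths from Treatment to Biomarker (paths whose first edge points into Treatment):
  P1: Treatment <- Dosage -> Biomarker
  P2: Treatment <- Hospital -> Biomarker
Condition 1 (no descendant of Treatment in the set): holds — descendants of Treatment are {Biomarker}; none are in {Dosage, Hospital}.
Condition 2 (every backdoor path blocked by {Dosage, Hospital}):
  P1: blocked at fork node Dosage ∈ conditioning set.
  P2: blocked at fork node Hospital ∈ conditioning set.
{Dosage, Hospital} satisfies the backdoor criterion.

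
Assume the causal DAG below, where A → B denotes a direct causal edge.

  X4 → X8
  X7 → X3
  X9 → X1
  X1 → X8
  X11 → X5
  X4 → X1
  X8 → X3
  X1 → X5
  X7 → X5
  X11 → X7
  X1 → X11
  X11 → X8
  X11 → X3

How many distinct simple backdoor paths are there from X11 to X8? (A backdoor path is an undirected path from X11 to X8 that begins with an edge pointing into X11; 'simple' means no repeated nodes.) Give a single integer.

3

A backdoor path from X11 to X8 is any simple undirected path whose first edge points into X11 (i.e. leaves X11 via a parent).
Parents of X11: {X1}.
Enumerating:
  P1: X11 <- X1 <- X4 -> X8
  P2: X11 <- X1 -> X5 <- X7 -> X3 <- X8
  P3: X11 <- X1 -> X8
That exhausts the simple backdoor paths. Count: 3.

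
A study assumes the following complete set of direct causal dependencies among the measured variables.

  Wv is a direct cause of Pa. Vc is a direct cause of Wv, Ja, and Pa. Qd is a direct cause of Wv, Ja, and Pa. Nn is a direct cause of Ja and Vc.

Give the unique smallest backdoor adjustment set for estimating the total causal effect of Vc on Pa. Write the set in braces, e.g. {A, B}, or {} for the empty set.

{}

Variables eligible for adjustment (non-descendants of Vc, excluding Vc and Pa): {Nn, Qd}.
Backdoor paths from Vc to Pa:
  P1: Vc <- Nn -> Ja <- Qd -> Wv -> Pa
  P2: Vc <- Nn -> Ja <- Qd -> Pa
Each backdoor path contains an unconditioned collider, so every path is already blocked with the empty conditioning set:
  P1: blocked at collider Ja (neither it nor any descendant is in the conditioning set).
  P2: blocked at collider Ja (neither it nor any descendant is in the conditioning set).
The empty set is therefore the unique smallest valid set.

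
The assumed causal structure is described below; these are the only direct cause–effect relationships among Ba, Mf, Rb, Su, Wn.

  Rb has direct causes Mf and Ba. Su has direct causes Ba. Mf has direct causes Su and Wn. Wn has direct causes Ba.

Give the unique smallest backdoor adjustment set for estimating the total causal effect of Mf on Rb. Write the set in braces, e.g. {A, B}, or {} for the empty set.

{Ba}

Variables eligible for adjustment (non-descendants of Mf, excluding Mf and Rb): {Ba, Su, Wn}.
Backdoor paths from Mf to Rb:
  P1: Mf <- Su <- Ba -> Rb
  P2: Mf <- Wn <- Ba -> Rb
The empty set is not sufficient: P1 (Mf <- Su <- Ba -> Rb) has no collider blocking it and no conditioned non-collider, so it is open.
Try {Ba}:
  P1: blocked at fork node Ba ∈ conditioning set.
  P2: blocked at fork node Ba ∈ conditioning set.
{Ba} contains no descendant of Mf and blocks every backdoor path.
No other singleton works — e.g. {Su} leaves P2 open — so {Ba} is the unique smallest valid adjustment set.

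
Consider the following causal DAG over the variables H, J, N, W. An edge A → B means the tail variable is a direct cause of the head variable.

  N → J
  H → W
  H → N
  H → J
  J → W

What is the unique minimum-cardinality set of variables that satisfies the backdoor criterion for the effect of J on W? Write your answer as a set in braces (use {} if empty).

{H}

Variables eligible for adjustment (non-descendants of J, excluding J and W): {H, N}.
Backdoor paths from J to W:
  P1: J <- H -> W
  P2: J <- N <- H -> W
The empty set is not sufficient: P1 (J <- H -> W) has no collider blocking it and no conditioned non-collider, so it is open.
Try {H}:
  P1: blocked at fork node H ∈ conditioning set.
  P2: blocked at fork node H ∈ conditioning set.
{H} contains no descendant of J and blocks every backdoor path.
No other singleton works — e.g. {N} leaves P1 open — so {H} is the unique smallest valid adjustment set.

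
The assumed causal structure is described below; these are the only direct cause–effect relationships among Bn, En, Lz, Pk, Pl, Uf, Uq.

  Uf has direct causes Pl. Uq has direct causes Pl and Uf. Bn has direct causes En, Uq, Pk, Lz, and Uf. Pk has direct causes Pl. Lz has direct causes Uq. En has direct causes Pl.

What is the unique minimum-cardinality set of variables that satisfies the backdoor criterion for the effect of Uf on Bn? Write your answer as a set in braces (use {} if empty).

{Pl}

Variables eligible for adjustment (non-descendants of Uf, excluding Uf and Bn): {En, Pk, Pl}.
Backdoor paths from Uf to Bn:
  P1: Uf <- Pl -> En -> Bn
  P2: Uf <- Pl -> Pk -> Bn
  P3: Uf <- Pl -> Uq -> Lz -> Bn
  P4: Uf <- Pl -> Uq -> Bn
The empty set is not sufficient: P1 (Uf <- Pl -> En -> Bn) has no collider blocking it and no conditioned non-collider, so it is open.
Try {Pl}:
  P1: blocked at fork node Pl ∈ conditioning set.
  P2: blocked at fork node Pl ∈ conditioning set.
  P3: blocked at fork node Pl ∈ conditioning set.
  P4: blocked at fork node Pl ∈ conditioning set.
{Pl} contains no descendant of Uf and blocks every backdoor path.
No other singleton works — e.g. {En} leaves P2 open — so {Pl} is the unique smallest valid adjustment set.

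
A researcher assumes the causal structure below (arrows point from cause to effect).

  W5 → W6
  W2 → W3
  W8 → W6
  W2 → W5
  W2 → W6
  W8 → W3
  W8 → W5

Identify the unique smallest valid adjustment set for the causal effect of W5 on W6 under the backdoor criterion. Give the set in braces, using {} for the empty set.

{W2, W8}

Variables eligible for adjustment (non-descendants of W5, excluding W5 and W6): {W2, W3, W8}.
Backdoor paths from W5 to W6:
  P1: W5 <- W8 -> W3 <- W2 -> W6
  P2: W5 <- W8 -> W6
  P3: W5 <- W2 -> W3 <- W8 -> W6
  P4: W5 <- W2 -> W6
The empty set is not sufficient: P2 (W5 <- W8 -> W6) has no collider blocking it and no conditioned non-collider, so it is open.
Try {W2, W8}:
  P1: blocked at fork node W8 ∈ conditioning set.
  P2: blocked at fork node W8 ∈ conditioning set.
  P3: blocked at fork node W2 ∈ conditioning set.
  P4: blocked at fork node W2 ∈ conditioning set.
{W2, W8} contains no descendant of W5 and blocks every backdoor path.
Every element of {W2, W8} is needed (dropping W2 leaves P4 open; dropping W8 leaves P2 open), so no proper subset is valid.
Among all size-2 subsets of the eligible variables, only {W2, W8} blocks every backdoor path, so it is the unique smallest valid adjustment set.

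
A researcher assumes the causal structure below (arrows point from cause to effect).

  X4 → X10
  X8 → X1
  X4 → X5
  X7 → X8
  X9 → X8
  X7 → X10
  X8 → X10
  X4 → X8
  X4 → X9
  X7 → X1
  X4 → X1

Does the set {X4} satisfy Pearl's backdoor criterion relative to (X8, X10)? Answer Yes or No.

No

Backdoor paths from X8 to X10 (paths whose first edge points into X8):
  P1: X8 <- X4 -> X1 <- X7 -> X10
  P2: X8 <- X4 -> X10
  P3: X8 <- X9 <- X4 -> X1 <- X7 -> X10
  P4: X8 <- X9 <- X4 -> X10
  P5: X8 <- X7 -> X1 <- X4 -> X10
  P6: X8 <- X7 -> X10
Condition 1 (no descendant of X8 in the set): holds — descendants of X8 are {X1, X10}; none are in {X4}.
Condition 2 (every backdoor path blocked by {X4}):
  P1: blocked at fork node X4 ∈ conditioning set.
  P2: blocked at fork node X4 ∈ conditioning set.
  P3: blocked at fork node X4 ∈ conditioning set.
  P4: blocked at fork node X4 ∈ conditioning set.
  P5: blocked at collider X1 (neither it nor any descendant is in the conditioning set).
  P6: open — no interior node is in the conditioning set.
{X4} does not satisfy the backdoor criterion.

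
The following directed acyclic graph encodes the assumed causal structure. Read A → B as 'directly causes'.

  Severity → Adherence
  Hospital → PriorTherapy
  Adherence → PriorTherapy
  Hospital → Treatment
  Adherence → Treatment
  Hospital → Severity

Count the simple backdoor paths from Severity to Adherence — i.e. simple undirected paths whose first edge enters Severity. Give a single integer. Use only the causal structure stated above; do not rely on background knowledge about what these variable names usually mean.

A backdoor path from Severity to Adherence is any simple undirected path whose first edge points into Severity (i.e. leaves Severity via a parent).
Parents of Severity: {Hospital}.
Enumerating:
  P1: Severity <- Hospital -> Treatment <- Adherence
  P2: Severity <- Hospital -> PriorTherapy <- Adherence
That exhausts the simple backdoor paths. Count: 2.

2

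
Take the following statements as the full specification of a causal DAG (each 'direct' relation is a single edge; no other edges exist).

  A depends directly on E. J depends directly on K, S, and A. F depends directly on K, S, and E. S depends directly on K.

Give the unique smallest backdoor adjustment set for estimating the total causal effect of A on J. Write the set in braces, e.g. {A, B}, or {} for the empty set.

Variables eligible for adjustment (non-descendants of A, excluding A and J): {E, F, K, S}.
Backdoor paths from A to J:
  P1: A <- E -> F <- K -> S -> J
  P2: A <- E -> F <- K -> J
  P3: A <- E -> F <- S <- K -> J
  P4: A <- E -> F <- S -> J
Each backdoor path contains an unconditioned collider, so every path is already blocked with the empty conditioning set:
  P1: blocked at collider F (neither it nor any descendant is in the conditioning set).
  P2: blocked at collider F (neither it nor any descendant is in the conditioning set).
  P3: blocked at collider F (neither it nor any descendant is in the conditioning set).
  P4: blocked at collider F (neither it nor any descendant is in the conditioning set).
The empty set is therefore the unique smallest valid set.

{}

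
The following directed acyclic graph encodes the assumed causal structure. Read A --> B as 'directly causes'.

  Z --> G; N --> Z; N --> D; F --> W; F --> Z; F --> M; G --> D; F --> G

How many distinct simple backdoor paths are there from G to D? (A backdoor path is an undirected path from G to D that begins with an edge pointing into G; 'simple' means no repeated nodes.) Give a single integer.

2

A backdoor path from G to D is any simple undirected path whose first edge points into G (i.e. leaves G via a parent).
Parents of G: {F, Z}.
Enumerating:
  P1: G <- F -> Z <- N -> D
  P2: G <- Z <- N -> D
That exhausts the simple backdoor paths. Count: 2.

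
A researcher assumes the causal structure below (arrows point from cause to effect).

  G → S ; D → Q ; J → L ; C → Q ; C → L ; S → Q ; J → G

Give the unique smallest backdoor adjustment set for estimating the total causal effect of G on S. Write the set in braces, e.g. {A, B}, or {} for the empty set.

Variables eligible for adjustment (non-descendants of G, excluding G and S): {C, D, J, L}.
Backdoor paths from G to S:
  P1: G <- J -> L <- C -> Q <- S
Each backdoor path contains an unconditioned collider, so every path is already blocked with the empty conditioning set:
  P1: blocked at collider L (neither it nor any descendant is in the conditioning set).
The empty set is therefore the unique smallest valid set.

{}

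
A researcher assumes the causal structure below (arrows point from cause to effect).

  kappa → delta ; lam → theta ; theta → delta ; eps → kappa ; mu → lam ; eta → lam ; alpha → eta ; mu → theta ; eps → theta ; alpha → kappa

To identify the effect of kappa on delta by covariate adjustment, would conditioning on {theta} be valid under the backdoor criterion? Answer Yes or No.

Yes

Backdoor paths from kappa to delta (paths whose first edge points into kappa):
  P1: kappa <- alpha -> eta -> lam <- mu -> theta -> delta
  P2: kappa <- alpha -> eta -> lam -> theta -> delta
  P3: kappa <- eps -> theta -> delta
Condition 1 (no descendant of kappa in the set): holds — descendants of kappa are {delta}; none are in {theta}.
Condition 2 (every backdoor path blocked by {theta}):
  P1: blocked at chain node theta ∈ conditioning set.
  P2: blocked at chain node theta ∈ conditioning set.
  P3: blocked at chain node theta ∈ conditioning set.
{theta} satisfies the backdoor criterion.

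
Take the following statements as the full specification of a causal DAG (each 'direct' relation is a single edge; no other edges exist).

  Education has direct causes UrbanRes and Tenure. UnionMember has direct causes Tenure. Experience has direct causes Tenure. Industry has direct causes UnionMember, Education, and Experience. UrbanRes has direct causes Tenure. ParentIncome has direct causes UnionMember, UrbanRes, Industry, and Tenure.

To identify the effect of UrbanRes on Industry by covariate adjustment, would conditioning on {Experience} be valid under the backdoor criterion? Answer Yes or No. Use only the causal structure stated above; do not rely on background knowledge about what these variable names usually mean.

No

Backdoor paths from UrbanRes to Industry (paths whose first edge points into UrbanRes):
  P1: UrbanRes <- Tenure -> UnionMember -> Industry
  P2: UrbanRes <- Tenure -> UnionMember -> ParentIncome <- Industry
  P3: UrbanRes <- Tenure -> Experience -> Industry
  P4: UrbanRes <- Tenure -> Education -> Industry
  P5: UrbanRes <- Tenure -> ParentIncome <- UnionMember -> Industry
  P6: UrbanRes <- Tenure -> ParentIncome <- Industry
Condition 1 (no descendant of UrbanRes in the set): holds — descendants of UrbanRes are {Education, Industry, ParentIncome}; none are in {Experience}.
Condition 2 (every backdoor path blocked by {Experience}):
  P1: open — no interior node is in the conditioning set.
  P2: blocked at collider ParentIncome (neither it nor any descendant is in the conditioning set).
  P3: blocked at chain node Experience ∈ conditioning set.
  P4: open — no interior node is in the conditioning set.
  P5: blocked at collider ParentIncome (neither it nor any descendant is in the conditioning set).
  P6: blocked at collider ParentIncome (neither it nor any descendant is in the conditioning set).
{Experience} does not satisfy the backdoor criterion.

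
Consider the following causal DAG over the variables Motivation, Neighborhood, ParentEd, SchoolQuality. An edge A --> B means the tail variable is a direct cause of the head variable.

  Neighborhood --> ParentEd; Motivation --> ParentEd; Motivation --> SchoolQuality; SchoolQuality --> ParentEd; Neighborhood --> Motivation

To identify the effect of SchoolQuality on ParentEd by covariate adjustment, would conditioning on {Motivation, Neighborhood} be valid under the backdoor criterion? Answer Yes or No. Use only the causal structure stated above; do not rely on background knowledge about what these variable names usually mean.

Backdoor paths from SchoolQuality to ParentEd (paths whose first edge points into SchoolQuality):
  P1: SchoolQuality <- Motivation <- Neighborhood -> ParentEd
  P2: SchoolQuality <- Motivation -> ParentEd
Condition 1 (no descendant of SchoolQuality in the set): holds — descendants of SchoolQuality are {ParentEd}; none are in {Motivation, Neighborhood}.
Condition 2 (every backdoor path blocked by {Motivation, Neighborhood}):
  P1: blocked at chain node Motivation ∈ conditioning set.
  P2: blocked at fork node Motivation ∈ conditioning set.
{Motivation, Neighborhood} satisfies the backdoor criterion.

Yes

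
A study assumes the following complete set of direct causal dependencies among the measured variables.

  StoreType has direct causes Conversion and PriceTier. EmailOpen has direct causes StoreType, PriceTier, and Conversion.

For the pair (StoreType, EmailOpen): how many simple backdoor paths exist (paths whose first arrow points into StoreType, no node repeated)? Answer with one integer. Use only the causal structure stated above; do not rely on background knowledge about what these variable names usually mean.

2

A backdoor path from StoreType to EmailOpen is any simple undirected path whose first edge points into StoreType (i.e. leaves StoreType via a parent).
Parents of StoreType: {Conversion, PriceTier}.
Enumerating:
  P1: StoreType <- PriceTier -> EmailOpen
  P2: StoreType <- Conversion -> EmailOpen
That exhausts the simple backdoor paths. Count: 2.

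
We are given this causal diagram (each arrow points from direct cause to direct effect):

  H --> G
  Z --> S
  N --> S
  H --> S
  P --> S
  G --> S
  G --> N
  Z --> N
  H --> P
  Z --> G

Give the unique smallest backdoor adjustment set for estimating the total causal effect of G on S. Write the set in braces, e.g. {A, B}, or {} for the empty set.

{H, Z}

Variables eligible for adjustment (non-descendants of G, excluding G and S): {H, P, Z}.
Backdoor paths from G to S:
  P1: G <- Z -> N -> S
  P2: G <- Z -> S
  P3: G <- H -> P -> S
  P4: G <- H -> S
The empty set is not sufficient: P1 (G <- Z -> N -> S) has no collider blocking it and no conditioned non-collider, so it is open.
Try {H, Z}:
  P1: blocked at fork node Z ∈ conditioning set.
  P2: blocked at fork node Z ∈ conditioning set.
  P3: blocked at fork node H ∈ conditioning set.
  P4: blocked at fork node H ∈ conditioning set.
{H, Z} contains no descendant of G and blocks every backdoor path.
Every element of {H, Z} is needed (dropping H leaves P3 open; dropping Z leaves P1 open), so no proper subset is valid.
Among all size-2 subsets of the eligible variables, only {H, Z} blocks every backdoor path, so it is the unique smallest valid adjustment set.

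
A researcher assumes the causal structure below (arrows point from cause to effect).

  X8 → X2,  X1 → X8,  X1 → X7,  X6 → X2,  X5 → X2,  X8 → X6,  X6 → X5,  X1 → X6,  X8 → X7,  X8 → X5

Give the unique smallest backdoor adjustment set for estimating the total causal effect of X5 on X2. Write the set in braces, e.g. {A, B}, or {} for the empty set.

{X6, X8}

Variables eligible for adjustment (non-descendants of X5, excluding X5 and X2): {X1, X6, X7, X8}.
Backdoor paths from X5 to X2:
  P1: X5 <- X8 <- X1 -> X6 -> X2
  P2: X5 <- X8 -> X7 <- X1 -> X6 -> X2
  P3: X5 <- X8 -> X6 -> X2
  P4: X5 <- X8 -> X2
  P5: X5 <- X6 <- X1 -> X8 -> X2
  P6: X5 <- X6 <- X1 -> X7 <- X8 -> X2
  P7: X5 <- X6 <- X8 -> X2
  P8: X5 <- X6 -> X2
The empty set is not sufficient: P1 (X5 <- X8 <- X1 -> X6 -> X2) has no collider blocking it and no conditioned non-collider, so it is open.
Try {X6, X8}:
  P1: blocked at chain node X8 ∈ conditioning set.
  P2: blocked at fork node X8 ∈ conditioning set.
  P3: blocked at fork node X8 ∈ conditioning set.
  P4: blocked at fork node X8 ∈ conditioning set.
  P5: blocked at chain node X6 ∈ conditioning set.
  P6: blocked at chain node X6 ∈ conditioning set.
  P7: blocked at chain node X6 ∈ conditioning set.
  P8: blocked at fork node X6 ∈ conditioning set.
{X6, X8} contains no descendant of X5 and blocks every backdoor path.
Every element of {X6, X8} is needed (dropping X6 leaves P8 open; dropping X8 leaves P4 open), so no proper subset is valid.
Among all size-2 subsets of the eligible variables, only {X6, X8} blocks every backdoor path, so it is the unique smallest valid adjustment set.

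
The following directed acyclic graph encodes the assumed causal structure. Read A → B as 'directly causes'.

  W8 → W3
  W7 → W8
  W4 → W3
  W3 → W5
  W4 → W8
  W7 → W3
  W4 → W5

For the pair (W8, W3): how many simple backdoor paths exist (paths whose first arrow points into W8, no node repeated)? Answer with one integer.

A backdoor path from W8 to W3 is any simple undirected path whose first edge points into W8 (i.e. leaves W8 via a parent).
Parents of W8: {W4, W7}.
Enumerating:
  P1: W8 <- W4 -> W3
  P2: W8 <- W4 -> W5 <- W3
  P3: W8 <- W7 -> W3
That exhausts the simple backdoor paths. Count: 3.

3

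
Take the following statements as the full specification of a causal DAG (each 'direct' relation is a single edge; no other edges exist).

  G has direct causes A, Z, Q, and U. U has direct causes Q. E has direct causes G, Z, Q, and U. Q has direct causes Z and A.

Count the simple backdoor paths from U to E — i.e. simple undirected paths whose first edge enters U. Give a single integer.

7

A backdoor path from U to E is any simple undirected path whose first edge points into U (i.e. leaves U via a parent).
Parents of U: {Q}.
Enumerating:
  P1: U <- Q <- A -> G <- Z -> E
  P2: U <- Q <- A -> G -> E
  P3: U <- Q <- Z -> G -> E
  P4: U <- Q <- Z -> E
  P5: U <- Q -> G <- Z -> E
  P6: U <- Q -> G -> E
  P7: U <- Q -> E
That exhausts the simple backdoor paths. Count: 7.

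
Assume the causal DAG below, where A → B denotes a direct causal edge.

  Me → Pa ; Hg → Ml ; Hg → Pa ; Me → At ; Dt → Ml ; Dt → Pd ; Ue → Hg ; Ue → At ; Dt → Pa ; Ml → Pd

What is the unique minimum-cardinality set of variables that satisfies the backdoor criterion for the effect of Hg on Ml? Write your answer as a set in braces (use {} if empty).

{}

Variables eligible for adjustment (non-descendants of Hg, excluding Hg and Ml): {At, Dt, Me, Ue}.
Backdoor paths from Hg to Ml:
  P1: Hg <- Ue -> At <- Me -> Pa <- Dt -> Ml
  P2: Hg <- Ue -> At <- Me -> Pa <- Dt -> Pd <- Ml
Each backdoor path contains an unconditioned collider, so every path is already blocked with the empty conditioning set:
  P1: blocked at collider At (neither it nor any descendant is in the conditioning set).
  P2: blocked at collider At (neither it nor any descendant is in the conditioning set).
The empty set is therefore the unique smallest valid set.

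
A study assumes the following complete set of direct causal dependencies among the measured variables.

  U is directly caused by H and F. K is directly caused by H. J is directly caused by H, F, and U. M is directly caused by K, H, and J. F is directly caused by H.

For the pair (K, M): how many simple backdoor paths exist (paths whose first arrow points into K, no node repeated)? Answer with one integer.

6

A backdoor path from K to M is any simple undirected path whose first edge points into K (i.e. leaves K via a parent).
Parents of K: {H}.
Enumerating:
  P1: K <- H -> F -> U -> J -> M
  P2: K <- H -> F -> J -> M
  P3: K <- H -> U <- F -> J -> M
  P4: K <- H -> U -> J -> M
  P5: K <- H -> J -> M
  P6: K <- H -> M
That exhausts the simple backdoor paths. Count: 6.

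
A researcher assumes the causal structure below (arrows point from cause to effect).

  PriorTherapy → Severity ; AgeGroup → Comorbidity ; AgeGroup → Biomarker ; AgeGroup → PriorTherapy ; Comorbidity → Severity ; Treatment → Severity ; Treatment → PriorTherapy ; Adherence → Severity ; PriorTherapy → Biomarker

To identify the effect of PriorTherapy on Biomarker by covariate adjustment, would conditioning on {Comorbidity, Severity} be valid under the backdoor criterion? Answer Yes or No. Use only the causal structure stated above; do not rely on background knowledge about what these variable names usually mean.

Backdoor paths from PriorTherapy to Biomarker (paths whose first edge points into PriorTherapy):
  P1: PriorTherapy <- AgeGroup -> Biomarker
  P2: PriorTherapy <- Treatment -> Severity <- Comorbidity <- AgeGroup -> Biomarker
Condition 1 (no descendant of PriorTherapy in the set): FAILS — Severity is a descendant of PriorTherapy.
Condition 2 (every backdoor path blocked by {Comorbidity, Severity}):
  P1: open — no interior node is in the conditioning set.
  P2: blocked at chain node Comorbidity ∈ conditioning set.
{Comorbidity, Severity} does not satisfy the backdoor criterion.

No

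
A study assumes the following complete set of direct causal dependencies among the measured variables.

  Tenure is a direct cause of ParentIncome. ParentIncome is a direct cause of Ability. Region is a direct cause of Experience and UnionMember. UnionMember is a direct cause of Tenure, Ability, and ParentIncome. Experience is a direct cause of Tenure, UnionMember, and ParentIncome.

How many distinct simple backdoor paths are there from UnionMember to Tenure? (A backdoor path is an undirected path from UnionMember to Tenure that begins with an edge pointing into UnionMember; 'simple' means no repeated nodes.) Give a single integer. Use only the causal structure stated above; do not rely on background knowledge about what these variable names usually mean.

4

A backdoor path from UnionMember to Tenure is any simple undirected path whose first edge points into UnionMember (i.e. leaves UnionMember via a parent).
Parents of UnionMember: {Experience, Region}.
Enumerating:
  P1: UnionMember <- Region -> Experience -> Tenure
  P2: UnionMember <- Region -> Experience -> ParentIncome <- Tenure
  P3: UnionMember <- Experience -> Tenure
  P4: UnionMember <- Experience -> ParentIncome <- Tenure
That exhausts the simple backdoor paths. Count: 4.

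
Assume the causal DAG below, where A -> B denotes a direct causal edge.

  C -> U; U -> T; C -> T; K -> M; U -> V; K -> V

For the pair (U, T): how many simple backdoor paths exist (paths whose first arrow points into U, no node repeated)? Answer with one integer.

1

A backdoor path from U to T is any simple undirected path whose first edge points into U (i.e. leaves U via a parent).
Parents of U: {C}.
Enumerating:
  P1: U <- C -> T
That exhausts the simple backdoor paths. Count: 1.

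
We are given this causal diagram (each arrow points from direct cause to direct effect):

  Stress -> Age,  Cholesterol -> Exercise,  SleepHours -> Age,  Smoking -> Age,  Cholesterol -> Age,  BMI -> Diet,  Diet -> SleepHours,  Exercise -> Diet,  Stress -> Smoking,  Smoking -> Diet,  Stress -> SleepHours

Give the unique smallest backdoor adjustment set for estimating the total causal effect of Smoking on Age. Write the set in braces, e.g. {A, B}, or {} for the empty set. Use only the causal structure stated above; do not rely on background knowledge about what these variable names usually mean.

Variables eligible for adjustment (non-descendants of Smoking, excluding Smoking and Age): {BMI, Cholesterol, Exercise, Stress}.
Backdoor paths from Smoking to Age:
  P1: Smoking <- Stress -> SleepHours <- Diet <- Exercise <- Cholesterol -> Age
  P2: Smoking <- Stress -> SleepHours -> Age
  P3: Smoking <- Stress -> Age
The empty set is not sufficient: P2 (Smoking <- Stress -> SleepHours -> Age) has no collider blocking it and no conditioned non-collider, so it is open.
Try {Stress}:
  P1: blocked at fork node Stress ∈ conditioning set.
  P2: blocked at fork node Stress ∈ conditioning set.
  P3: blocked at fork node Stress ∈ conditioning set.
{Stress} contains no descendant of Smoking and blocks every backdoor path.
No other singleton works — e.g. {Cholesterol} leaves P2 open — so {Stress} is the unique smallest valid adjustment set.

{Stress}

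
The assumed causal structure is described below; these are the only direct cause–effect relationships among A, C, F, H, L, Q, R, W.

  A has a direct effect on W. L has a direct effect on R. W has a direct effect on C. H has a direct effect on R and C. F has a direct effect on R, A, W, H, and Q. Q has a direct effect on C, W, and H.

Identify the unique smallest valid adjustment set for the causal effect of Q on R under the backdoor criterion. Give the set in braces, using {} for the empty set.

Variables eligible for adjustment (non-descendants of Q, excluding Q and R): {A, F, L}.
Backdoor paths from Q to R:
  P1: Q <- F -> A -> W -> C <- H -> R
  P2: Q <- F -> W -> C <- H -> R
  P3: Q <- F -> H -> R
  P4: Q <- F -> R
The empty set is not sufficient: P3 (Q <- F -> H -> R) has no collider blocking it and no conditioned non-collider, so it is open.
Try {F}:
  P1: blocked at fork node F ∈ conditioning set.
  P2: blocked at fork node F ∈ conditioning set.
  P3: blocked at fork node F ∈ conditioning set.
  P4: blocked at fork node F ∈ conditioning set.
{F} contains no descendant of Q and blocks every backdoor path.
No other singleton works — e.g. {L} leaves P3 open — so {F} is the unique smallest valid adjustment set.

{F}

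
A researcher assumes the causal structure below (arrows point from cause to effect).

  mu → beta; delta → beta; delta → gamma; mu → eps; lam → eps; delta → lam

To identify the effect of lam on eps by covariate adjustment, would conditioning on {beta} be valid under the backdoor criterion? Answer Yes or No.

Backdoor paths from lam to eps (paths whose first edge points into lam):
  P1: lam <- delta -> beta <- mu -> eps
Condition 1 (no descendant of lam in the set): holds — descendants of lam are {eps}; none are in {beta}.
Condition 2 (every backdoor path blocked by {beta}):
  P1: open — collider(s) beta are conditioned on (or have a conditioned descendant) and no non-collider on the path is in the set.
{beta} does not satisfy the backdoor criterion.

No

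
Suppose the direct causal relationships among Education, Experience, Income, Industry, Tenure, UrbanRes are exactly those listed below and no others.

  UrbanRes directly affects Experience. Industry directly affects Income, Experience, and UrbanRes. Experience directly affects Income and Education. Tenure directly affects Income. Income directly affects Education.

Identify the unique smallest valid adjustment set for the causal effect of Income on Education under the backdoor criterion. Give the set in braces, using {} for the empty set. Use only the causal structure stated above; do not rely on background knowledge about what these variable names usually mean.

{Experience}

Variables eligible for adjustment (non-descendants of Income, excluding Income and Education): {Experience, Industry, Tenure, UrbanRes}.
Backdoor paths from Income to Education:
  P1: Income <- Industry -> UrbanRes -> Experience -> Education
  P2: Income <- Industry -> Experience -> Education
  P3: Income <- Experience -> Education
The empty set is not sufficient: P1 (Income <- Industry -> UrbanRes -> Experience -> Education) has no collider blocking it and no conditioned non-collider, so it is open.
Try {Experience}:
  P1: blocked at chain node Experience ∈ conditioning set.
  P2: blocked at chain node Experience ∈ conditioning set.
  P3: blocked at fork node Experience ∈ conditioning set.
{Experience} contains no descendant of Income and blocks every backdoor path.
No other singleton works — e.g. {Industry} leaves P3 open — so {Experience} is the unique smallest valid adjustment set.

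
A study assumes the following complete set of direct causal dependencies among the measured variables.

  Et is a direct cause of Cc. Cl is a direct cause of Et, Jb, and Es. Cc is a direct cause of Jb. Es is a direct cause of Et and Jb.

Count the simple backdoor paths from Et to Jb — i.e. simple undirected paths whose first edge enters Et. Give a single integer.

A backdoor path from Et to Jb is any simple undirected path whose first edge points into Et (i.e. leaves Et via a parent).
Parents of Et: {Cl, Es}.
Enumerating:
  P1: Et <- Cl -> Es -> Jb
  P2: Et <- Cl -> Jb
  P3: Et <- Es <- Cl -> Jb
  P4: Et <- Es -> Jb
That exhausts the simple backdoor paths. Count: 4.

4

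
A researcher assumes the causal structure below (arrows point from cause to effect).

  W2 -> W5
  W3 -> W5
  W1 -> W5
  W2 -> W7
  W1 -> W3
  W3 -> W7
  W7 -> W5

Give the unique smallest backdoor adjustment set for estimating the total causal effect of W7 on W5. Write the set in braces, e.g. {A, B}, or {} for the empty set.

Variables eligible for adjustment (non-descendants of W7, excluding W7 and W5): {W1, W2, W3}.
Backdoor paths from W7 to W5:
  P1: W7 <- W2 -> W5
  P2: W7 <- W3 <- W1 -> W5
  P3: W7 <- W3 -> W5
The empty set is not sufficient: P1 (W7 <- W2 -> W5) has no collider blocking it and no conditioned non-collider, so it is open.
Try {W2, W3}:
  P1: blocked at fork node W2 ∈ conditioning set.
  P2: blocked at chain node W3 ∈ conditioning set.
  P3: blocked at fork node W3 ∈ conditioning set.
{W2, W3} contains no descendant of W7 and blocks every backdoor path.
Every element of {W2, W3} is needed (dropping W2 leaves P1 open; dropping W3 leaves P2 open), so no proper subset is valid.
Among all size-2 subsets of the eligible variables, only {W2, W3} blocks every backdoor path, so it is the unique smallest valid adjustment set.

{W2, W3}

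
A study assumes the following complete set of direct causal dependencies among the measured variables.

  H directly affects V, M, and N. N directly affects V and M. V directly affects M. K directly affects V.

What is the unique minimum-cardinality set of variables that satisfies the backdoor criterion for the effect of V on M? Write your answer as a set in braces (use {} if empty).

Variables eligible for adjustment (non-descendants of V, excluding V and M): {H, K, N}.
Backdoor paths from V to M:
  P1: V <- H -> N -> M
  P2: V <- H -> M
  P3: V <- N <- H -> M
  P4: V <- N -> M
The empty set is not sufficient: P1 (V <- H -> N -> M) has no collider blocking it and no conditioned non-collider, so it is open.
Try {H, N}:
  P1: blocked at fork node H ∈ conditioning set.
  P2: blocked at fork node H ∈ conditioning set.
  P3: blocked at chain node N ∈ conditioning set.
  P4: blocked at fork node N ∈ conditioning set.
{H, N} contains no descendant of V and blocks every backdoor path.
Every element of {H, N} is needed (dropping H leaves P2 open; dropping N leaves P4 open), so no proper subset is valid.
Among all size-2 subsets of the eligible variables, only {H, N} blocks every backdoor path, so it is the unique smallest valid adjustment set.

{H, N}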